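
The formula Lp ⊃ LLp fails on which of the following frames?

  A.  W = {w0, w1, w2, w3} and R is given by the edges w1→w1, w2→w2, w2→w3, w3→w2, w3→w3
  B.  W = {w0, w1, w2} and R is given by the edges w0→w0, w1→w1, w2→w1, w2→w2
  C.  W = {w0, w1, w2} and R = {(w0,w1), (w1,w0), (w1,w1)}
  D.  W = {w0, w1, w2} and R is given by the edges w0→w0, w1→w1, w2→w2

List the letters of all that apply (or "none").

The schema Lp ⊃ LLp is axiom 4; it is valid on a frame iff R is transitive.
(A) R is transitive (R is closed under composition), so the schema is valid here.
(B) R is transitive (R is closed under composition), so the schema is valid here.
(C) R is not transitive (w0 R w1 and w1 R w0 but not w0 R w0), so the schema fails here.
(D) R is transitive (R is closed under composition), so the schema is valid here.

C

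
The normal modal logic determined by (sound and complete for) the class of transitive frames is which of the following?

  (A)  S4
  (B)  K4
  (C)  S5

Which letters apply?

B

(A) S4 is determined by the class of reflexive and transitive frames.
(B) K4 is determined by exactly this class.
(C) S5 is determined by the class of reflexive, symmetric, and transitive frames.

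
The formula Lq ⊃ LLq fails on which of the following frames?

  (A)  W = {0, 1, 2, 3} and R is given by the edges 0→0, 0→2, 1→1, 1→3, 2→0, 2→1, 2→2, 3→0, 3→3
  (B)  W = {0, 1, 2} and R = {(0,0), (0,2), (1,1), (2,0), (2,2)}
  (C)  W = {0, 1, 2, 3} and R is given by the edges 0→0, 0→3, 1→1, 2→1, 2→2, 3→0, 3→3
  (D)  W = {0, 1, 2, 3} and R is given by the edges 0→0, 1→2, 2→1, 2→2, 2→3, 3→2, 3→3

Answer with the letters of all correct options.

A, D

The schema Lq ⊃ LLq is axiom 4; it is valid on a frame iff R is transitive.
(A) R is not transitive (0 R 2 and 2 R 1 but not 0 R 1), so the schema fails here.
(B) R is transitive (R is closed under composition), so the schema is valid here.
(C) R is transitive (R is closed under composition), so the schema is valid here.
(D) R is not transitive (1 R 2 and 2 R 1 but not 1 R 1), so the schema fails here.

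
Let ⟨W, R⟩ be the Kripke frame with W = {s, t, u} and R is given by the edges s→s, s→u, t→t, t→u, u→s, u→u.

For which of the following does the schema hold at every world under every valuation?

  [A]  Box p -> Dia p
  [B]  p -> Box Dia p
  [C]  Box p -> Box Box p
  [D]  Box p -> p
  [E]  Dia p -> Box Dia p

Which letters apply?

R is reflexive: each world relates to itself.
R is not symmetric: t R u but not u R t.
R is not transitive: t R u and u R s but not t R s.
R is not euclidean: t R u and t R t but not u R t.
R is serial: every world has an R-successor.
(A) Box p -> Dia p is axiom D; it is valid on a frame exactly when R is serial. R is serial, so valid.
(B) p -> Box Dia p is axiom B; it is valid on a frame exactly when R is symmetric. R is not symmetric, so not valid.
(C) axiom 4: valid iff R is transitive. R is not transitive — not valid.
(D) axiom T: valid iff R is reflexive. R is reflexive — valid.
(E) Dia p -> Box Dia p is axiom 5, which corresponds to the euclidean property. R is not euclidean — not valid.

A, D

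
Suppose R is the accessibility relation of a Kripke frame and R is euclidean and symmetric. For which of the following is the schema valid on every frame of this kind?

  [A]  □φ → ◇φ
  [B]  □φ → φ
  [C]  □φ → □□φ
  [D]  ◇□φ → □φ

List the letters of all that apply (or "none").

A symmetric euclidean relation is transitive (uRv and vRw give vRu by symmetry, then uRw by the euclidean condition, applied at v).
(A) □φ → ◇φ is axiom D, which corresponds to seriality. Such an R need not be serial — not valid.
(B) □φ → φ is axiom T; it is valid on a frame exactly when R is reflexive. Such an R need not be reflexive, so not valid.
(C) □φ → □□φ is axiom 4; it is valid on a frame exactly when R is transitive. Every such R is transitive, so valid.
(D) ◇□φ → □φ is the dual of axiom 5; it is valid on a frame exactly when R is euclidean. Every such R is euclidean, so valid.

C, D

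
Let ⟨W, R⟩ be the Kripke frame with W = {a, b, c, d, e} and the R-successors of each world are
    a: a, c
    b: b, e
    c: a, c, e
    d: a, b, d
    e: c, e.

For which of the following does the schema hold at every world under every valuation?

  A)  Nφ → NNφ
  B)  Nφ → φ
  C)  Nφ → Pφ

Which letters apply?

B, C

R is reflexive: each world relates to itself.
R is not transitive: a R c and c R e but not a R e.
R is serial: every world has an R-successor.
(A) axiom 4: valid iff R is transitive. R is not transitive — not valid.
(B) Nφ → φ is axiom T, which corresponds to reflexivity. R is reflexive — valid.
(C) axiom D: valid iff R is serial. R is serial — valid.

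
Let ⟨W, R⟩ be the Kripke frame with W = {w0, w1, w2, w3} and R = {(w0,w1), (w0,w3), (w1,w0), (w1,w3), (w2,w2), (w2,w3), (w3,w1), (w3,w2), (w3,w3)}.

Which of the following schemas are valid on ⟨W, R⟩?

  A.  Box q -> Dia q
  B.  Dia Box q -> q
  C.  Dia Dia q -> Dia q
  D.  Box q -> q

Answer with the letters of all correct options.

R is not reflexive: not w0 R w0.
R is not symmetric: w0 R w3 but not w3 R w0.
R is not transitive: w0 R w1 and w1 R w0 but not w0 R w0.
R is serial: every world has an R-successor.
(A) Box q -> Dia q (axiom D) characterises the serial frames. R is serial — valid.
(B) Dia Box q -> q is the dual of axiom B; it is valid on a frame exactly when R is symmetric. R is not symmetric, so not valid.
(C) Dia Dia q -> Dia q is the dual of axiom 4; it is valid on a frame exactly when R is transitive. R is not transitive, so not valid.
(D) Box q -> q (axiom T) characterises the reflexive frames. R is not reflexive — not valid.

A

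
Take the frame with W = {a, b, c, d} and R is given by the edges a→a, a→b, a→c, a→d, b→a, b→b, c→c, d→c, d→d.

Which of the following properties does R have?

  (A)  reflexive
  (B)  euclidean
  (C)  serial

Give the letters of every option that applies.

(A) reflexive: each world relates to itself.
(B) not euclidean: a R b and a R c but not b R c.
(C) serial: every world has an R-successor.

A, C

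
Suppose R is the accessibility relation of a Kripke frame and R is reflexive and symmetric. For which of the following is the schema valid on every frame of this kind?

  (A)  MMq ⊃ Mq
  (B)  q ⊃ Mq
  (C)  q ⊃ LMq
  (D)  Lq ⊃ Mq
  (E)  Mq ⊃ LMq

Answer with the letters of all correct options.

Reflexive relations are serial.
(A) MMq ⊃ Mq is the dual of axiom 4, which corresponds to transitivity. Such an R need not be transitive — not valid.
(B) the dual of axiom T: valid iff R is reflexive. Every such R is reflexive — valid.
(C) q ⊃ LMq (axiom B) characterises the symmetric frames. Every such R is symmetric — valid.
(D) Lq ⊃ Mq is axiom D, which corresponds to seriality. Every such R is serial — valid.
(E) Mq ⊃ LMq is axiom 5; it is valid on a frame exactly when R is euclidean. Such an R need not be euclidean, so not valid.

B, C, D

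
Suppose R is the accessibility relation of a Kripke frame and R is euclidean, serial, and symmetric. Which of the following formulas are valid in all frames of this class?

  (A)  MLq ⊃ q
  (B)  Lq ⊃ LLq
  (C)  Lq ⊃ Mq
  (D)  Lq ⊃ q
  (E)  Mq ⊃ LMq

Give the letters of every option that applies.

A, B, C, D, E

Serial, symmetric and euclidean together give transitive (from symmetry + euclidean) and then reflexive; the relation is an equivalence.
(A) MLq ⊃ q is the dual of axiom B; it is valid on a frame exactly when R is symmetric. Every such R is symmetric, so valid.
(B) Lq ⊃ LLq is axiom 4, which corresponds to transitivity. Every such R is transitive — valid.
(C) Lq ⊃ Mq is axiom D; it is valid on a frame exactly when R is serial. Every such R is serial, so valid.
(D) Lq ⊃ q is axiom T; it is valid on a frame exactly when R is reflexive. Every such R is reflexive, so valid.
(E) Mq ⊃ LMq (axiom 5) characterises the euclidean frames. Every such R is euclidean — valid.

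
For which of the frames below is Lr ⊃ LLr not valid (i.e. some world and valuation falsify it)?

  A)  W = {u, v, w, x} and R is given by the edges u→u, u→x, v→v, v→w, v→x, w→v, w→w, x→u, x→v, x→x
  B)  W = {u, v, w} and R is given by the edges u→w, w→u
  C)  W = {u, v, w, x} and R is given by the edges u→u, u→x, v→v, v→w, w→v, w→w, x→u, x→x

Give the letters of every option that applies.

The schema Lr ⊃ LLr is axiom 4; it is valid on a frame iff R is transitive.
(A) R is not transitive (u R x and x R v but not u R v), so the schema fails here.
(B) R is not transitive (u R w and w R u but not u R u), so the schema fails here.
(C) R is transitive (R is closed under composition), so the schema is valid here.

A, B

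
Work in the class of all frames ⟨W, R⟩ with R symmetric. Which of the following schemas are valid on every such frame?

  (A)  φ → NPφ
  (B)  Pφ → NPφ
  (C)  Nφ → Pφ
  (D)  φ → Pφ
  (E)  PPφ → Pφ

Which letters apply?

A

(A) φ → NPφ is axiom B, which corresponds to symmetry. Every such R is symmetric — valid.
(B) Pφ → NPφ is axiom 5; it is valid on a frame exactly when R is euclidean. Such an R need not be euclidean, so not valid.
(C) Nφ → Pφ (axiom D) characterises the serial frames. Such an R need not be serial — not valid.
(D) φ → Pφ (the dual of axiom T) characterises the reflexive frames. Such an R need not be reflexive — not valid.
(E) the dual of axiom 4: valid iff R is transitive. Such an R need not be transitive — not valid.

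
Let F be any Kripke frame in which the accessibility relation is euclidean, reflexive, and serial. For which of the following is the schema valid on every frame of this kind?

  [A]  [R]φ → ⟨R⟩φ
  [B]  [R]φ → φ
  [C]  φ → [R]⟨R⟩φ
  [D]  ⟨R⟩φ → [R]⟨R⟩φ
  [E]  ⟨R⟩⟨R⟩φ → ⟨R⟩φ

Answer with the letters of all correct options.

A relation that is euclidean, reflexive, and serial is also symmetric and transitive.
(A) [R]φ → ⟨R⟩φ is axiom D; it is valid on a frame exactly when R is serial. Every such R is serial, so valid.
(B) axiom T: valid iff R is reflexive. Every such R is reflexive — valid.
(C) axiom B: valid iff R is symmetric. Every such R is symmetric — valid.
(D) axiom 5: valid iff R is euclidean. Every such R is euclidean — valid.
(E) ⟨R⟩⟨R⟩φ → ⟨R⟩φ (the dual of axiom 4) characterises the transitive frames. Every such R is transitive — valid.

A, B, C, D, E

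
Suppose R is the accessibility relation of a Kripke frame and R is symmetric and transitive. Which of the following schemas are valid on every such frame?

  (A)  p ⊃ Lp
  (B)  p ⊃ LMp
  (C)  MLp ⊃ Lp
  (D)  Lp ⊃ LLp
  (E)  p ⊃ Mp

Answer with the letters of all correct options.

A symmetric transitive relation is euclidean (uRv and uRw give vRu by symmetry, then vRw by transitivity).
(A) p ⊃ Lp (equivalent to ◇p→p) corresponds to R being a subset of the identity. Such an R need not be a subset of the identity, so not valid.
(B) axiom B: valid iff R is symmetric. Every such R is symmetric — valid.
(C) MLp ⊃ Lp (the dual of axiom 5) characterises the euclidean frames. Every such R is euclidean — valid.
(D) axiom 4: valid iff R is transitive. Every such R is transitive — valid.
(E) p ⊃ Mp is the dual of axiom T, which corresponds to reflexivity. Such an R need not be reflexive — not valid.

B, C, D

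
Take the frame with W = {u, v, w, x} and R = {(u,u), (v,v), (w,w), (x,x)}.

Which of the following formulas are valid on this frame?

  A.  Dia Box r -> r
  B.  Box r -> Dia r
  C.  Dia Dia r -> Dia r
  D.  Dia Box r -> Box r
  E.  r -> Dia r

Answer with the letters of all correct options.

A, B, C, D, E

R is reflexive: each world relates to itself.
R is symmetric: every R-edge is matched by its reverse.
R is transitive: R is closed under composition.
R is euclidean: any two R-successors of the same world are R-related.
R is serial: every world has an R-successor.
(A) the dual of axiom B: valid iff R is symmetric. R is symmetric — valid.
(B) Box r -> Dia r is axiom D; it is valid on a frame exactly when R is serial. R is serial, so valid.
(C) the dual of axiom 4: valid iff R is transitive. R is transitive — valid.
(D) Dia Box r -> Box r is the dual of axiom 5, which corresponds to the euclidean property. R is euclidean — valid.
(E) r -> Dia r is the dual of axiom T; it is valid on a frame exactly when R is reflexive. R is reflexive, so valid.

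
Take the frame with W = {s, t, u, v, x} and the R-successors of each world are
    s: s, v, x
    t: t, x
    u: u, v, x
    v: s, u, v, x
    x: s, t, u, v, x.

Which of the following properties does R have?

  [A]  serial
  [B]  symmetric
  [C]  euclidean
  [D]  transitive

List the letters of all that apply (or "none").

A, B

(A) serial: every world has an R-successor.
(B) symmetric: every R-edge is matched by its reverse.
(C) not euclidean: v R s and v R u but not s R u.
(D) not transitive: s R v and v R u but not s R u.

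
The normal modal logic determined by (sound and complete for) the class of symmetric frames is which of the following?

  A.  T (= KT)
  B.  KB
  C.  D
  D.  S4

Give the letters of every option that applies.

B

(A) T (= KT) is determined by the class of reflexive frames.
(B) KB is determined by exactly this class.
(C) D is determined by the class of serial frames.
(D) S4 is determined by the class of reflexive and transitive frames.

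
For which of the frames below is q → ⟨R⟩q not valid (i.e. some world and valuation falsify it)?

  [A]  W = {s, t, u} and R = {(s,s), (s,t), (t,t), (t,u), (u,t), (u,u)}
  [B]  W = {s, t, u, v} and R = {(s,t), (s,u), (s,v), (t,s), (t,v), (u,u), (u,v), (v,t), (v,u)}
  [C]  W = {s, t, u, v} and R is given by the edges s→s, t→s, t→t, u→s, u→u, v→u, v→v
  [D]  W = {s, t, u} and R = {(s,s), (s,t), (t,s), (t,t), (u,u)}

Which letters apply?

The schema q → ⟨R⟩q is the dual of axiom T; it is valid on a frame iff R is reflexive.
(A) R is reflexive (each world relates to itself), so the schema is valid here.
(B) R is not reflexive (not s R s), so the schema fails here.
(C) R is reflexive (each world relates to itself), so the schema is valid here.
(D) R is reflexive (each world relates to itself), so the schema is valid here.

B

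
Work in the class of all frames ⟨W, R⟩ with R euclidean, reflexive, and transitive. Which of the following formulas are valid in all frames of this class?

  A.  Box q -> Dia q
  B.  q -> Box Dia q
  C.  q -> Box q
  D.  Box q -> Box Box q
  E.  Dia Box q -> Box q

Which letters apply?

A, B, D, E

A relation that is euclidean, reflexive, and transitive is also serial and symmetric.
(A) Box q -> Dia q (axiom D) characterises the serial frames. Every such R is serial — valid.
(B) q -> Box Dia q is axiom B, which corresponds to symmetry. Every such R is symmetric — valid.
(C) q -> Box q (equivalent to ◇p→p) corresponds to R being a subset of the identity. Such an R need not be a subset of the identity, so not valid.
(D) Box q -> Box Box q is axiom 4, which corresponds to transitivity. Every such R is transitive — valid.
(E) Dia Box q -> Box q is the dual of axiom 5, which corresponds to the euclidean property. Every such R is euclidean — valid.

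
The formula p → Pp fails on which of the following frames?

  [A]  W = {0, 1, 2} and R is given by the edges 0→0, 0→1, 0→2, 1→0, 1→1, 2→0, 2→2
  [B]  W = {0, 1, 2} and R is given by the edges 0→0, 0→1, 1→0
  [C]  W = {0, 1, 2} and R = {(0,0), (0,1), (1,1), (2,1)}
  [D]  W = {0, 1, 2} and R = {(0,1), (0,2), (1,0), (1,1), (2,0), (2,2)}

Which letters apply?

B, C, D

The schema p → Pp is the dual of axiom T; it is valid on a frame iff R is reflexive.
(A) R is reflexive (each world relates to itself), so the schema is valid here.
(B) R is not reflexive (not 1 R 1), so the schema fails here.
(C) R is not reflexive (not 2 R 2), so the schema fails here.
(D) R is not reflexive (not 0 R 0), so the schema fails here.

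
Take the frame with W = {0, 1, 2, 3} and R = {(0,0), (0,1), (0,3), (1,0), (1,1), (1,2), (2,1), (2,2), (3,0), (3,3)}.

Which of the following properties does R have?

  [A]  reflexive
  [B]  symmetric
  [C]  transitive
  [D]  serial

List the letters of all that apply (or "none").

(A) reflexive: each world relates to itself.
(B) symmetric: every R-edge is matched by its reverse.
(C) not transitive: 0 R 1 and 1 R 2 but not 0 R 2.
(D) serial: every world has an R-successor.

A, B, D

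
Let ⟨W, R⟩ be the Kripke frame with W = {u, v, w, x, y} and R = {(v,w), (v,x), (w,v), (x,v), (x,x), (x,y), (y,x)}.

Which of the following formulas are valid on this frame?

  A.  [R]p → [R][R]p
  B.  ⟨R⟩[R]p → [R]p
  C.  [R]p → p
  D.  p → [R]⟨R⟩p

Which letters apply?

R is not reflexive: not u R u.
R is symmetric: every R-edge is matched by its reverse.
R is not transitive: v R w and w R v but not v R v.
R is not euclidean: v R w and v R x but not w R x.
(A) [R]p → [R][R]p is axiom 4; it is valid on a frame exactly when R is transitive. R is not transitive, so not valid.
(B) ⟨R⟩[R]p → [R]p is the dual of axiom 5; it is valid on a frame exactly when R is euclidean. R is not euclidean, so not valid.
(C) [R]p → p (axiom T) characterises the reflexive frames. R is not reflexive — not valid.
(D) p → [R]⟨R⟩p (axiom B) characterises the symmetric frames. R is symmetric — valid.

D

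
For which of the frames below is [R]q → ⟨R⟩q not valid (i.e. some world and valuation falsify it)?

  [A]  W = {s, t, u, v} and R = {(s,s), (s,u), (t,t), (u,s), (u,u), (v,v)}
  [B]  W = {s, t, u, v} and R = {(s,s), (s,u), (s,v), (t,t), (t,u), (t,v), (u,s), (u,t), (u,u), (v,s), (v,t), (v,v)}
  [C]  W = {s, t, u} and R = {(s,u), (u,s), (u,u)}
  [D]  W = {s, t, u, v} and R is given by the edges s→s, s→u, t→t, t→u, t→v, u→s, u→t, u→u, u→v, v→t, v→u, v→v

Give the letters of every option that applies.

The schema [R]q → ⟨R⟩q is axiom D; it is valid on a frame iff R is serial.
(A) R is serial (every world has an R-successor), so the schema is valid here.
(B) R is serial (every world has an R-successor), so the schema is valid here.
(C) R is not serial (t has no R-successor), so the schema fails here.
(D) R is serial (every world has an R-successor), so the schema is valid here.

C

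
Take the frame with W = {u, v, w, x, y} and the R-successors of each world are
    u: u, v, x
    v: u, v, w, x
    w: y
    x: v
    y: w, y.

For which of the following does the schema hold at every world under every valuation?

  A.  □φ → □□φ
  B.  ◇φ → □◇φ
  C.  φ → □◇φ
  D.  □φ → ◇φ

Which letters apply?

D

R is not symmetric: u R x but not x R u.
R is not transitive: u R v and v R w but not u R w.
R is not euclidean: u R x and u R u but not x R u.
R is serial: every world has an R-successor.
(A) □φ → □□φ is axiom 4; it is valid on a frame exactly when R is transitive. R is not transitive, so not valid.
(B) ◇φ → □◇φ is axiom 5; it is valid on a frame exactly when R is euclidean. R is not euclidean, so not valid.
(C) φ → □◇φ is axiom B; it is valid on a frame exactly when R is symmetric. R is not symmetric, so not valid.
(D) axiom D: valid iff R is serial. R is serial — valid.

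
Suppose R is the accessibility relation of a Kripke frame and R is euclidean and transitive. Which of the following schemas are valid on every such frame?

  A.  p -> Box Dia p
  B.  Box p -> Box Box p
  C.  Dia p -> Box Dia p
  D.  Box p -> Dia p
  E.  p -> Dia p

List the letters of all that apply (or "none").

(A) p -> Box Dia p is axiom B, which corresponds to symmetry. Such an R need not be symmetric — not valid.
(B) Box p -> Box Box p is axiom 4, which corresponds to transitivity. Every such R is transitive — valid.
(C) Dia p -> Box Dia p is axiom 5, which corresponds to the euclidean property. Every such R is euclidean — valid.
(D) Box p -> Dia p (axiom D) characterises the serial frames. Such an R need not be serial — not valid.
(E) p -> Dia p is the dual of axiom T, which corresponds to reflexivity. Such an R need not be reflexive — not valid.

B, C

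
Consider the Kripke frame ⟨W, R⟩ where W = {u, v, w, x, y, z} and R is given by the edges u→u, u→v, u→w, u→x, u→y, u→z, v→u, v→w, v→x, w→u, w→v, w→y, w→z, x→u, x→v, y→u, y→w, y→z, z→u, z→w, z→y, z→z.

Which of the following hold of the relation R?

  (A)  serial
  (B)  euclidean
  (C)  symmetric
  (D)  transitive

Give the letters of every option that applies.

A, C

(A) serial: every world has an R-successor.
(B) not euclidean: u R v and u R y but not v R y.
(C) symmetric: every R-edge is matched by its reverse.
(D) not transitive: v R u and u R v but not v R v.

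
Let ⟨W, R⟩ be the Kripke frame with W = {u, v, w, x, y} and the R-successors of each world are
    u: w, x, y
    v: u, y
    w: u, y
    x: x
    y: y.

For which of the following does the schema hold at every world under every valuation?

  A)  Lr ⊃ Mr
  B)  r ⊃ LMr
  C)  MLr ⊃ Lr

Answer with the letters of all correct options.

A

R is not symmetric: u R x but not x R u.
R is not euclidean: u R w and u R x but not w R x.
R is serial: every world has an R-successor.
(A) Lr ⊃ Mr (axiom D) characterises the serial frames. R is serial — valid.
(B) r ⊃ LMr is axiom B, which corresponds to symmetry. R is not symmetric — not valid.
(C) MLr ⊃ Lr is the dual of axiom 5, which corresponds to the euclidean property. R is not euclidean — not valid.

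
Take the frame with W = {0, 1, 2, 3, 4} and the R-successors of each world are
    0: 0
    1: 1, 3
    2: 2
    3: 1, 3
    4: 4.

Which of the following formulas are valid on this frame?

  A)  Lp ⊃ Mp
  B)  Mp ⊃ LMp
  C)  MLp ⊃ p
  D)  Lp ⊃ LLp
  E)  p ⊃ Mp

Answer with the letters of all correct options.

A, B, C, D, E

R is reflexive: each world relates to itself.
R is symmetric: every R-edge is matched by its reverse.
R is transitive: R is closed under composition.
R is euclidean: any two R-successors of the same world are R-related.
R is serial: every world has an R-successor.
(A) Lp ⊃ Mp is axiom D, which corresponds to seriality. R is serial — valid.
(B) axiom 5: valid iff R is euclidean. R is euclidean — valid.
(C) MLp ⊃ p is the dual of axiom B, which corresponds to symmetry. R is symmetric — valid.
(D) Lp ⊃ LLp (axiom 4) characterises the transitive frames. R is transitive — valid.
(E) p ⊃ Mp is the dual of axiom T, which corresponds to reflexivity. R is reflexive — valid.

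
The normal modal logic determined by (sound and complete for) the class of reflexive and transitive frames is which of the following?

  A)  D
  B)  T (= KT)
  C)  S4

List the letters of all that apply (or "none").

C

(A) D is determined by the class of serial frames.
(B) T (= KT) is determined by the class of reflexive frames.
(C) S4 is determined by exactly this class.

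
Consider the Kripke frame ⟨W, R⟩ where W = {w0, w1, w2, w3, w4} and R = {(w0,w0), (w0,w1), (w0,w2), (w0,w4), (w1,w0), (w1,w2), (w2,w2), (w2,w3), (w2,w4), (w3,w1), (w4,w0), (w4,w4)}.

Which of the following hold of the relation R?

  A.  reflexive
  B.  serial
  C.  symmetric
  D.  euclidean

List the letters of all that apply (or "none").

B

(A) not reflexive: not w1 R w1.
(B) serial: every world has an R-successor.
(C) not symmetric: w0 R w2 but not w2 R w0.
(D) not euclidean: w0 R w1 and w0 R w4 but not w1 R w4.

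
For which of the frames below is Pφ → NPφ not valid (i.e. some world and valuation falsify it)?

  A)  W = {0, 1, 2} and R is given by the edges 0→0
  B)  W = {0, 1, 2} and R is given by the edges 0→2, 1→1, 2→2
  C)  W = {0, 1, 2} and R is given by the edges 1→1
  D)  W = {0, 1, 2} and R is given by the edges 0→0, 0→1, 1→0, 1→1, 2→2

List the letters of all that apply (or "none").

none

The schema Pφ → NPφ is axiom 5; it is valid on a frame iff R is euclidean.
(A) R is euclidean (any two R-successors of the same world are R-related), so the schema is valid here.
(B) R is euclidean (any two R-successors of the same world are R-related), so the schema is valid here.
(C) R is euclidean (any two R-successors of the same world are R-related), so the schema is valid here.
(D) R is euclidean (any two R-successors of the same world are R-related), so the schema is valid here.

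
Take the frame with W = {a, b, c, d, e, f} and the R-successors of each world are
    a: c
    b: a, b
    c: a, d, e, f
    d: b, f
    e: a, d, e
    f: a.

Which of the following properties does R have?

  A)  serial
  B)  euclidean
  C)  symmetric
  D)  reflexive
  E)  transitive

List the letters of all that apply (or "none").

(A) serial: every world has an R-successor.
(B) not euclidean: b R a and b R b but not a R b.
(C) not symmetric: b R a but not a R b.
(D) not reflexive: not a R a.
(E) not transitive: a R c and c R a but not a R a.

A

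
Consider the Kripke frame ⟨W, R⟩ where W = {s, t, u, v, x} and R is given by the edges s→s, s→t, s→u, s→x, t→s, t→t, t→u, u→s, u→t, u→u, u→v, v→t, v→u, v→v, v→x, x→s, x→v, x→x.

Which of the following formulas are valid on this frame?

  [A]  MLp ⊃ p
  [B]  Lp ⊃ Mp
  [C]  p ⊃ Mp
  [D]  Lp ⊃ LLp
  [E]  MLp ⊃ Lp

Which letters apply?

R is reflexive: each world relates to itself.
R is not symmetric: v R t but not t R v.
R is not transitive: s R u and u R v but not s R v.
R is not euclidean: s R t and s R x but not t R x.
R is serial: every world has an R-successor.
(A) MLp ⊃ p is the dual of axiom B, which corresponds to symmetry. R is not symmetric — not valid.
(B) Lp ⊃ Mp (axiom D) characterises the serial frames. R is serial — valid.
(C) p ⊃ Mp is the dual of axiom T, which corresponds to reflexivity. R is reflexive — valid.
(D) Lp ⊃ LLp (axiom 4) characterises the transitive frames. R is not transitive — not valid.
(E) the dual of axiom 5: valid iff R is euclidean. R is not euclidean — not valid.

B, C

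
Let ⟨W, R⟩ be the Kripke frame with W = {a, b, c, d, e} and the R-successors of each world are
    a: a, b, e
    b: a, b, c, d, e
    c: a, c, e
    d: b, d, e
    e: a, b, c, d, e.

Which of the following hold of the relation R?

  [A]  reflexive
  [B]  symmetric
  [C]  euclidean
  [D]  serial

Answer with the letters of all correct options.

A, D

(A) reflexive: each world relates to itself.
(B) not symmetric: b R c but not c R b.
(C) not euclidean: b R a and b R c but not a R c.
(D) serial: every world has an R-successor.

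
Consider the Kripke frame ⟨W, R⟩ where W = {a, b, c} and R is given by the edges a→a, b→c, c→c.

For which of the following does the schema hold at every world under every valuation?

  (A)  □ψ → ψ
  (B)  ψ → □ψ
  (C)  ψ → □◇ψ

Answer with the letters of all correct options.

none

R is not reflexive: not b R b.
R is not symmetric: b R c but not c R b.
R is not a subset of the identity: b R c with b ≠ c.
(A) □ψ → ψ (axiom T) characterises the reflexive frames. R is not reflexive — not valid.
(B) ψ → □ψ is valid only on frames where every R-edge is a self-loop. Here R ⊄ identity — not valid.
(C) ψ → □◇ψ (axiom B) characterises the symmetric frames. R is not symmetric — not valid.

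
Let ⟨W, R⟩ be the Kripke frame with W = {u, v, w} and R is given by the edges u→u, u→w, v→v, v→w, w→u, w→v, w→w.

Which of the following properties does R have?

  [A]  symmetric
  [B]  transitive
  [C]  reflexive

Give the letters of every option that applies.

(A) symmetric: every R-edge is matched by its reverse.
(B) not transitive: u R w and w R v but not u R v.
(C) reflexive: each world relates to itself.

A, C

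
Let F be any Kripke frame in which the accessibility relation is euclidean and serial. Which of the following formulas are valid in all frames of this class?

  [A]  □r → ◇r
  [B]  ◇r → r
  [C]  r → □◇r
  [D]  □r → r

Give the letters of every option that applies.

A

(A) axiom D: valid iff R is serial. Every such R is serial — valid.
(B) ◇r → r is the converse of T; it holds exactly when R ⊆ identity. Such an R need not be a subset of the identity — not valid.
(C) r → □◇r is axiom B, which corresponds to symmetry. Such an R need not be symmetric — not valid.
(D) □r → r is axiom T, which corresponds to reflexivity. Such an R need not be reflexive — not valid.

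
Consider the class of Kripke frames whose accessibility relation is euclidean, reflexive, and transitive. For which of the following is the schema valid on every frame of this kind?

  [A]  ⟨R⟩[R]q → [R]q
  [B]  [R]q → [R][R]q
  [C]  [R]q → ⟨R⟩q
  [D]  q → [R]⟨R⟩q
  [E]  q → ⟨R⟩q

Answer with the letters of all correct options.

A, B, C, D, E

A relation that is euclidean, reflexive, and transitive is also serial and symmetric.
(A) ⟨R⟩[R]q → [R]q is the dual of axiom 5; it is valid on a frame exactly when R is euclidean. Every such R is euclidean, so valid.
(B) [R]q → [R][R]q is axiom 4, which corresponds to transitivity. Every such R is transitive — valid.
(C) [R]q → ⟨R⟩q is axiom D, which corresponds to seriality. Every such R is serial — valid.
(D) q → [R]⟨R⟩q (axiom B) characterises the symmetric frames. Every such R is symmetric — valid.
(E) the dual of axiom T: valid iff R is reflexive. Every such R is reflexive — valid.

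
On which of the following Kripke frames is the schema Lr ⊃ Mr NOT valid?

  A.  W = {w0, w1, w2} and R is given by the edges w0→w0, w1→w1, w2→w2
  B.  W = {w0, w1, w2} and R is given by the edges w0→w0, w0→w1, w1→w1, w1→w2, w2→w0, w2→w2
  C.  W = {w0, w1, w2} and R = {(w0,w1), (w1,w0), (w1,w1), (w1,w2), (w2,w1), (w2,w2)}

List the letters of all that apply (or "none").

The schema Lr ⊃ Mr is axiom D; it is valid on a frame iff R is serial.
(A) R is serial (every world has an R-successor), so the schema is valid here.
(B) R is serial (every world has an R-successor), so the schema is valid here.
(C) R is serial (every world has an R-successor), so the schema is valid here.

none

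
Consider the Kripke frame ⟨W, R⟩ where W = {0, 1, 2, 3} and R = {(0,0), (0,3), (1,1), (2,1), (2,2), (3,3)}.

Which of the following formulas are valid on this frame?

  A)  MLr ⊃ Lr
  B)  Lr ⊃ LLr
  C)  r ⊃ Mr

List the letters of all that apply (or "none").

B, C

R is reflexive: each world relates to itself.
R is transitive: R is closed under composition.
R is not euclidean: 0 R 3 and 0 R 0 but not 3 R 0.
(A) MLr ⊃ Lr is the dual of axiom 5; it is valid on a frame exactly when R is euclidean. R is not euclidean, so not valid.
(B) Lr ⊃ LLr (axiom 4) characterises the transitive frames. R is transitive — valid.
(C) r ⊃ Mr is the dual of axiom T; it is valid on a frame exactly when R is reflexive. R is reflexive, so valid.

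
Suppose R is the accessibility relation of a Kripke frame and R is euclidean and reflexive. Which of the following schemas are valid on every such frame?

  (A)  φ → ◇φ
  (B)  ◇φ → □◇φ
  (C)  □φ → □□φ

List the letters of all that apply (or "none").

A reflexive euclidean relation is also symmetric (from wRw and wRv the euclidean condition gives vRw) and hence transitive; it is an equivalence relation.
(A) φ → ◇φ (the dual of axiom T) characterises the reflexive frames. Every such R is reflexive — valid.
(B) ◇φ → □◇φ is axiom 5, which corresponds to the euclidean property. Every such R is euclidean — valid.
(C) axiom 4: valid iff R is transitive. Every such R is transitive — valid.

A, B, C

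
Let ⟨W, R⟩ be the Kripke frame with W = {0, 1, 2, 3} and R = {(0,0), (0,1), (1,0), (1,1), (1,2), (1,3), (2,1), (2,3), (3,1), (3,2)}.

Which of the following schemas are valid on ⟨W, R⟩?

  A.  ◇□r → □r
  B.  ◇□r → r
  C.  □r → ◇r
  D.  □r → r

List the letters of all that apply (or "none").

B, C

R is not reflexive: not 2 R 2.
R is symmetric: every R-edge is matched by its reverse.
R is not euclidean: 1 R 0 and 1 R 2 but not 0 R 2.
R is serial: every world has an R-successor.
(A) ◇□r → □r is the dual of axiom 5; it is valid on a frame exactly when R is euclidean. R is not euclidean, so not valid.
(B) ◇□r → r (the dual of axiom B) characterises the symmetric frames. R is symmetric — valid.
(C) □r → ◇r is axiom D; it is valid on a frame exactly when R is serial. R is serial, so valid.
(D) □r → r is axiom T; it is valid on a frame exactly when R is reflexive. R is not reflexive, so not valid.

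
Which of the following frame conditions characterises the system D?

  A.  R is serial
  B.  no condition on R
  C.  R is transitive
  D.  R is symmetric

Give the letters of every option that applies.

A

(A) D is sound and complete for exactly this class.
(B) this class determines K, not D.
(C) this class determines K4, not D.
(D) this class determines KB, not D.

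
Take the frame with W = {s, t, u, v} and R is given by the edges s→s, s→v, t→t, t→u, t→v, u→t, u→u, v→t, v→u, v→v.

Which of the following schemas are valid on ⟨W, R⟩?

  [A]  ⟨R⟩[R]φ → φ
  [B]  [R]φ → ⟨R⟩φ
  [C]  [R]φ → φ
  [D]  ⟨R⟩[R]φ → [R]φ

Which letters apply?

B, C

R is reflexive: each world relates to itself.
R is not symmetric: s R v but not v R s.
R is not euclidean: s R v and s R s but not v R s.
R is serial: every world has an R-successor.
(A) ⟨R⟩[R]φ → φ is the dual of axiom B; it is valid on a frame exactly when R is symmetric. R is not symmetric, so not valid.
(B) [R]φ → ⟨R⟩φ (axiom D) characterises the serial frames. R is serial — valid.
(C) axiom T: valid iff R is reflexive. R is reflexive — valid.
(D) ⟨R⟩[R]φ → [R]φ (the dual of axiom 5) characterises the euclidean frames. R is not euclidean — not valid.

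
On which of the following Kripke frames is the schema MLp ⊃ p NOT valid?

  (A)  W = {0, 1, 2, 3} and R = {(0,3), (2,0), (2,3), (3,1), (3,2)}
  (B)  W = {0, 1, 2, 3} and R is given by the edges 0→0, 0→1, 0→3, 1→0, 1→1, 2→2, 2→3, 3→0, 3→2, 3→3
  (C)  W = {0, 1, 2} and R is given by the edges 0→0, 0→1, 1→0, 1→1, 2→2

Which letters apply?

A

The schema MLp ⊃ p is the dual of axiom B; it is valid on a frame iff R is symmetric.
(A) R is not symmetric (0 R 3 but not 3 R 0), so the schema fails here.
(B) R is symmetric (every R-edge is matched by its reverse), so the schema is valid here.
(C) R is symmetric (every R-edge is matched by its reverse), so the schema is valid here.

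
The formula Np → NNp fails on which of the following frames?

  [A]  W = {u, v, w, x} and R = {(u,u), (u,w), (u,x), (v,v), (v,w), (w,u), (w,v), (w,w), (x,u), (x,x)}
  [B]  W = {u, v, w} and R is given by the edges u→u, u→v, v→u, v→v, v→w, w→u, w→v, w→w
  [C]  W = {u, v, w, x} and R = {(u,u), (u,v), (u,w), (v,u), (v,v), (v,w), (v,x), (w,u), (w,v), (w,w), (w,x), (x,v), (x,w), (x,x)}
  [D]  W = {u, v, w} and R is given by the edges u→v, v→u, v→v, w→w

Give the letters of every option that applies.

The schema Np → NNp is axiom 4; it is valid on a frame iff R is transitive.
(A) R is not transitive (u R w and w R v but not u R v), so the schema fails here.
(B) R is not transitive (u R v and v R w but not u R w), so the schema fails here.
(C) R is not transitive (u R v and v R x but not u R x), so the schema fails here.
(D) R is not transitive (u R v and v R u but not u R u), so the schema fails here.

A, B, C, D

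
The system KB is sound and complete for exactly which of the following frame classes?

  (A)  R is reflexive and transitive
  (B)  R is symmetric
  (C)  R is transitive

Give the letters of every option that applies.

B

(A) this class determines S4, not KB.
(B) KB is sound and complete for exactly this class.
(C) this class determines K4, not KB.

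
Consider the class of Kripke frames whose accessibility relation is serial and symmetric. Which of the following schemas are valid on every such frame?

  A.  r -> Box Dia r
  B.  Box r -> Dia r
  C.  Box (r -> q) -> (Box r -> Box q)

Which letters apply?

A, B, C

(A) r -> Box Dia r is axiom B, which corresponds to symmetry. Every such R is symmetric — valid.
(B) Box r -> Dia r (axiom D) characterises the serial frames. Every such R is serial — valid.
(C) this is just K, valid on every normal frame.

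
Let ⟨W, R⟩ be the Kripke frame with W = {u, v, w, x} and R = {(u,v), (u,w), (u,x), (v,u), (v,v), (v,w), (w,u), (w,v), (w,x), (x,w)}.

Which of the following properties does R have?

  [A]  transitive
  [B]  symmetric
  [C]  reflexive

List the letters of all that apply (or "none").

none

(A) not transitive: u R v and v R u but not u R u.
(B) not symmetric: u R x but not x R u.
(C) not reflexive: not u R u.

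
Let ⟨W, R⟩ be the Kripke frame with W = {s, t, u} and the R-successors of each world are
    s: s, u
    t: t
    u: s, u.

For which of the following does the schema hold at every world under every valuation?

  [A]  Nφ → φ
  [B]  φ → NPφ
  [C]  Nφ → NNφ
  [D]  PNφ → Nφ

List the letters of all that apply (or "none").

A, B, C, D

R is reflexive: each world relates to itself.
R is symmetric: every R-edge is matched by its reverse.
R is transitive: R is closed under composition.
R is euclidean: any two R-successors of the same world are R-related.
(A) Nφ → φ (axiom T) characterises the reflexive frames. R is reflexive — valid.
(B) axiom B: valid iff R is symmetric. R is symmetric — valid.
(C) Nφ → NNφ is axiom 4; it is valid on a frame exactly when R is transitive. R is transitive, so valid.
(D) PNφ → Nφ (the dual of axiom 5) characterises the euclidean frames. R is euclidean — valid.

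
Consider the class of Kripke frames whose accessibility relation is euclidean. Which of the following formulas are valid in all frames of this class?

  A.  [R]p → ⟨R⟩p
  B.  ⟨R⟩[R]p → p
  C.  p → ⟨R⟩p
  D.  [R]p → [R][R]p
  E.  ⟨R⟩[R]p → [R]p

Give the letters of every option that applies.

E

(A) [R]p → ⟨R⟩p is axiom D; it is valid on a frame exactly when R is serial. Such an R need not be serial, so not valid.
(B) ⟨R⟩[R]p → p is the dual of axiom B; it is valid on a frame exactly when R is symmetric. Such an R need not be symmetric, so not valid.
(C) p → ⟨R⟩p is the dual of axiom T, which corresponds to reflexivity. Such an R need not be reflexive — not valid.
(D) [R]p → [R][R]p (axiom 4) characterises the transitive frames. Such an R need not be transitive — not valid.
(E) ⟨R⟩[R]p → [R]p (the dual of axiom 5) characterises the euclidean frames. Every such R is euclidean — valid.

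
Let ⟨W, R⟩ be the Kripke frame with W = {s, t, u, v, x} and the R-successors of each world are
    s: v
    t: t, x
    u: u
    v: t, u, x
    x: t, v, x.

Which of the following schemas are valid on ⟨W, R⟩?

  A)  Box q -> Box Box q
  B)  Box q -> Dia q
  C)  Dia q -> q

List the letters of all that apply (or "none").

R is not transitive: s R v and v R t but not s R t.
R is serial: every world has an R-successor.
R is not a subset of the identity: s R v with s ≠ v.
(A) Box q -> Box Box q is axiom 4; it is valid on a frame exactly when R is transitive. R is not transitive, so not valid.
(B) Box q -> Dia q is axiom D, which corresponds to seriality. R is serial — valid.
(C) Dia q -> q is valid only on frames where every R-edge is a self-loop. Here R ⊄ identity — not valid.

B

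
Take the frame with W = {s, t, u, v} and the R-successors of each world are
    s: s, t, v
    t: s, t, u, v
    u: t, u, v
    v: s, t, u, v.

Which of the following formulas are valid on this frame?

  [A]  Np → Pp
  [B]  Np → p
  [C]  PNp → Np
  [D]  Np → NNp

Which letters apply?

A, B

R is reflexive: each world relates to itself.
R is not transitive: s R t and t R u but not s R u.
R is not euclidean: t R s and t R u but not s R u.
R is serial: every world has an R-successor.
(A) Np → Pp is axiom D; it is valid on a frame exactly when R is serial. R is serial, so valid.
(B) Np → p is axiom T, which corresponds to reflexivity. R is reflexive — valid.
(C) the dual of axiom 5: valid iff R is euclidean. R is not euclidean — not valid.
(D) Np → NNp is axiom 4, which corresponds to transitivity. R is not transitive — not valid.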